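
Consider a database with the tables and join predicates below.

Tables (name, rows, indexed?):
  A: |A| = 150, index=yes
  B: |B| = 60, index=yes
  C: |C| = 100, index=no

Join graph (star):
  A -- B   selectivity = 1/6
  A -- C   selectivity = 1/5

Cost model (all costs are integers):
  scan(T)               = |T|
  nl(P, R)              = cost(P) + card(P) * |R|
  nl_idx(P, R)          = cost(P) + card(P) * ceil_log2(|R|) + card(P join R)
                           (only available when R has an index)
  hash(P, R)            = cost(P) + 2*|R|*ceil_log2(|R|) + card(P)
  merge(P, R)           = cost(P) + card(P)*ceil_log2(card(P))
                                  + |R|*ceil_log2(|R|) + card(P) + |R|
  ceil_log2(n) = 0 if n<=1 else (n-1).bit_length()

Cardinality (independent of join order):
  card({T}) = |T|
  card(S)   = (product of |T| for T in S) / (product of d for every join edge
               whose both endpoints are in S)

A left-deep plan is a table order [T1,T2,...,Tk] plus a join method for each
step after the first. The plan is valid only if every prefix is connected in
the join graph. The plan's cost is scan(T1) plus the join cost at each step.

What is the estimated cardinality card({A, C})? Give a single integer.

Tables in S: A(150), C(100)
Edges inside S: A-C(d=5)
numerator = 150 * 100 = 15000
denominator = 5 = 5
card(S) = 15000 / 5 = 3000

3000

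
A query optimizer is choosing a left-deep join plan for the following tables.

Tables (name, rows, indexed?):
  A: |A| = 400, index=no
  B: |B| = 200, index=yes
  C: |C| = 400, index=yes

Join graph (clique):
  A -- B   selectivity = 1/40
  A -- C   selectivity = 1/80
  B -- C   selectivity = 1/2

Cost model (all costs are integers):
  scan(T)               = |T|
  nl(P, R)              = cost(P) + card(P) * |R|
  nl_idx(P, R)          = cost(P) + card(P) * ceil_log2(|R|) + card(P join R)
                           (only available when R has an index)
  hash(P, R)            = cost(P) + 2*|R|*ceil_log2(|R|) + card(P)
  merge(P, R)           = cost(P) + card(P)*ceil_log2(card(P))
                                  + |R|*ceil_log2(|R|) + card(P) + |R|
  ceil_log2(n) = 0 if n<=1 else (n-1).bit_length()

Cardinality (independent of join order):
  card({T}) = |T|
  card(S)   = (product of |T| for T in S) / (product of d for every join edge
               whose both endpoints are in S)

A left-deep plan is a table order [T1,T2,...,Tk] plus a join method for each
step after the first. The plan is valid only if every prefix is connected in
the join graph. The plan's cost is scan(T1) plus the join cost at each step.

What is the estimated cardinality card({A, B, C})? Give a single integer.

5000

Tables in S: A(400), B(200), C(400)
Edges inside S: A-B(d=40), A-C(d=80), B-C(d=2)
numerator = 400 * 200 * 400 = 32000000
denominator = 40 * 80 * 2 = 6400
card(S) = 32000000 / 6400 = 5000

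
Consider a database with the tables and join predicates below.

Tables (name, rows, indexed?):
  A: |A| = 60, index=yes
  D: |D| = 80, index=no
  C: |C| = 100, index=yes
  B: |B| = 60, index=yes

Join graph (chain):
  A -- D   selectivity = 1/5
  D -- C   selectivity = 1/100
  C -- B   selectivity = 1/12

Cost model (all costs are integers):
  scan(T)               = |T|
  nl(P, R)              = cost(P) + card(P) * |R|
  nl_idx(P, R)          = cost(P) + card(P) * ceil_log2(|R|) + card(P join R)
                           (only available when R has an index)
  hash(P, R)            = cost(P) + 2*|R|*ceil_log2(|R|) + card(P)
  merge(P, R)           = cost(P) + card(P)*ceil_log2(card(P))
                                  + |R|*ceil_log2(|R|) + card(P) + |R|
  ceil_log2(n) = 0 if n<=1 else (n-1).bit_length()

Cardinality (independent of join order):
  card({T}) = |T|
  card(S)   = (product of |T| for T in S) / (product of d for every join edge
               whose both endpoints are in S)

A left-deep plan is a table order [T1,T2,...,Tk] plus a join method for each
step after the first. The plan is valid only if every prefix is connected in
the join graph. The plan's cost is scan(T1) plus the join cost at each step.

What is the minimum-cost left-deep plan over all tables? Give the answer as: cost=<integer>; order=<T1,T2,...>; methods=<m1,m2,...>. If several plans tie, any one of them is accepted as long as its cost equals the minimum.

cost=2640; order=D,C,B,A; methods=nl_idx,hash,hash

Selinger DP (subsets sized 1..n):
  {A}: scan cost=60, card=60
  {D}: scan cost=80, card=80
  {C}: scan cost=100, card=100
  {B}: scan cost=60, card=60
  {AD}: card=960; try (A,hash)→880, (D,merge)→1120, (A,merge)→1140, (D,hash)→1240, (A,nl_idx)→1520, (D,nl)→4860 …(+1); best=880 via (A,hash)
  {CD}: card=80; try (C,nl_idx)→720, (D,hash)→1320, (C,merge)→1520, (D,merge)→1540, (C,hash)→1560, (C,nl)→8080 …(+1); best=720 via (C,nl_idx)
  {BC}: card=500; try (B,hash)→920, (C,nl_idx)→980, (B,nl_idx)→1200, (C,merge)→1280, (B,merge)→1320, (C,hash)→1520 …(+2); best=920 via (B,hash)
  {ACD}: card=960; try (A,hash)→1520, (A,merge)→1780, (A,nl_idx)→2160, (C,hash)→3240, (A,nl)→5520, (C,nl_idx)→8560 …(+2); best=1520 via (A,hash)
  {BCD}: card=400; try (B,hash)→1520, (B,nl_idx)→1600, (B,merge)→1780, (D,hash)→2540, (B,nl)→5520, (D,merge)→6560 …(+1); best=1520 via (B,hash)
  {ABCD}: card=4800; try (A,hash)→2640, (B,hash)→3200, (A,merge)→5940, (A,nl_idx)→8720, (B,nl_idx)→12080, (B,merge)→12500 …(+2); best=2640 via (A,hash)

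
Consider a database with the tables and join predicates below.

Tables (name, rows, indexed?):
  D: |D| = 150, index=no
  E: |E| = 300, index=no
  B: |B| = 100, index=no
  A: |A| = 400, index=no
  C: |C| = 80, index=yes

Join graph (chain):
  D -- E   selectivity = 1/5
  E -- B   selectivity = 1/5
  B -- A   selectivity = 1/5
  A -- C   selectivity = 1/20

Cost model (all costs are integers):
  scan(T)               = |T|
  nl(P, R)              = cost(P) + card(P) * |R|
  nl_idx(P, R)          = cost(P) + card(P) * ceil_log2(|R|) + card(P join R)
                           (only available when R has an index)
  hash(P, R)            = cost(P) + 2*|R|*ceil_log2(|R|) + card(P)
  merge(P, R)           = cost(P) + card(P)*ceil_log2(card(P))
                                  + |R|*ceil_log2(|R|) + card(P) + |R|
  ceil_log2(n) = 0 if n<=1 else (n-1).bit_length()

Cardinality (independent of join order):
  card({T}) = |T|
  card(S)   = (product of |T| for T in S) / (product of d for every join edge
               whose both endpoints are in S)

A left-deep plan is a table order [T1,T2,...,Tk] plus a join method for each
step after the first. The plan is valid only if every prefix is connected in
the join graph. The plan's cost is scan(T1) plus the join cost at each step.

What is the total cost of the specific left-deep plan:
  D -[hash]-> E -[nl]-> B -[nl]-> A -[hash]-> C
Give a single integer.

step 1: scan D: cost=150, card=150
step 2: join E via hash
    card(P join E) = 150*300/(5) = 9000
    cost = 150 + 2*300*9 + 150 = 5700
step 3: join B via nl
    card(P join B) = 9000*100/(5) = 180000
    cost = 5700 + 9000*100 = 905700
step 4: join A via nl
    card(P join A) = 180000*400/(5) = 14400000
    cost = 905700 + 180000*400 = 72905700
step 5: join C via hash
    card(P join C) = 14400000*80/(20) = 57600000
    cost = 72905700 + 2*80*7 + 14400000 = 87306820

87306820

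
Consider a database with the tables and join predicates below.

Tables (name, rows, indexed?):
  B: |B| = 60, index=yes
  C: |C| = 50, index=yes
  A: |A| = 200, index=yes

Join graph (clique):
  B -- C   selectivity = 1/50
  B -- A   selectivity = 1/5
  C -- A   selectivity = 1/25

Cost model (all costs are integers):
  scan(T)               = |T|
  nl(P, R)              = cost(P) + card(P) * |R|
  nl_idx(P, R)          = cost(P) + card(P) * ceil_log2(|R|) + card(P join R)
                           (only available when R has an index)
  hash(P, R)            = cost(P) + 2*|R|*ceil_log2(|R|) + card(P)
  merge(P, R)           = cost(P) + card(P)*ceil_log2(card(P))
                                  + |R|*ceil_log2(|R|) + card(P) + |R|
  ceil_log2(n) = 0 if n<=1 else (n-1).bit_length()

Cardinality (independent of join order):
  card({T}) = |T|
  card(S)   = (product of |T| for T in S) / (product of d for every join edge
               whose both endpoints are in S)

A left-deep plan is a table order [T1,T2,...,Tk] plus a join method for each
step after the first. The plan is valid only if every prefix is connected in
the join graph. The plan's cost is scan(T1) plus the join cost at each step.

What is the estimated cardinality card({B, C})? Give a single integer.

60

Tables in S: B(60), C(50)
Edges inside S: B-C(d=50)
numerator = 60 * 50 = 3000
denominator = 50 = 50
card(S) = 3000 / 50 = 60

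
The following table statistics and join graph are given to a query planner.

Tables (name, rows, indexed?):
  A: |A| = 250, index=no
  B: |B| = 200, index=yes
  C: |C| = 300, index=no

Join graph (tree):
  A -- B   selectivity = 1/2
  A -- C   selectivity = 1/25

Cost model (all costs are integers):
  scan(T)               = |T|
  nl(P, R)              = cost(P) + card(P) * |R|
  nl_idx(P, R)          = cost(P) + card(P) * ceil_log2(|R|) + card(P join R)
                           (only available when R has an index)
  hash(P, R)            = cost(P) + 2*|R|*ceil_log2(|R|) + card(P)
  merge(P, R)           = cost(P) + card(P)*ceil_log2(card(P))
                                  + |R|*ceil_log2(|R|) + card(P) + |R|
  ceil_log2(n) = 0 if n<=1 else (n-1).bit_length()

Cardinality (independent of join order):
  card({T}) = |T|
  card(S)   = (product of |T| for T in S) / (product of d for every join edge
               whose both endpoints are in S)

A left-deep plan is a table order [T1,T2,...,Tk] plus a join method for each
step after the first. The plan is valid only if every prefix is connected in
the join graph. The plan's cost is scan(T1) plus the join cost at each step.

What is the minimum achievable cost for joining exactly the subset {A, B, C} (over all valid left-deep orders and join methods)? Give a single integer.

Selinger DP over subsets of {A,B,C}:
  {A}: scan cost=250, card=250
  {B}: scan cost=200, card=200
  {C}: scan cost=300, card=300
  {AB}: card=25000; try (B,hash)→3700, (A,merge)→4250, (B,merge)→4300, (A,hash)→4400, (B,nl_idx)→27250, (A,nl)→50200 …(+1); best=3700 via (B,hash)
  {AC}: card=3000; try (A,hash)→4600, (C,merge)→5500, (A,merge)→5550, (C,hash)→5900, (C,nl)→75250, (A,nl)→75300; best=4600 via (A,hash)
  {ABC}: card=300000; try (B,hash)→10800, (C,hash)→34100, (B,merge)→45400, (B,nl_idx)→328600, (C,merge)→406700, (B,nl)→604600 …(+1); best=10800 via (B,hash)

10800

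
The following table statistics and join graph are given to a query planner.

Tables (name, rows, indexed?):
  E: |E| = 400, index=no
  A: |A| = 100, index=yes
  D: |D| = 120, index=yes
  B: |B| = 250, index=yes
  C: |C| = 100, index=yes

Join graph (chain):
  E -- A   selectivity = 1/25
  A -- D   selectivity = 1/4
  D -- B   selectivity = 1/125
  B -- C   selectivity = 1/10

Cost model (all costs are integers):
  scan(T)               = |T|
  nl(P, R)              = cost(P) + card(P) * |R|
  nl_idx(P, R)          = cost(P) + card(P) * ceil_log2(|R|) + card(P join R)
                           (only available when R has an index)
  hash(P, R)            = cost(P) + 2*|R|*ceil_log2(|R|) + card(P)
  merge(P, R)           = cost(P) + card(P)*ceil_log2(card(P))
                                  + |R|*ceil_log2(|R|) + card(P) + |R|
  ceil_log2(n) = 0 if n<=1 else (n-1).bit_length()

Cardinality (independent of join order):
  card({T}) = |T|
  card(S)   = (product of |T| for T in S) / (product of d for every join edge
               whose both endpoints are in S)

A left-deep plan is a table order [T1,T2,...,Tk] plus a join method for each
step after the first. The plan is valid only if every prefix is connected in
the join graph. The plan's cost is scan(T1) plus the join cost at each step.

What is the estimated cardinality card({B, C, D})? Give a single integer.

Tables in S: B(250), C(100), D(120)
Edges inside S: D-B(d=125), B-C(d=10)
numerator = 250 * 100 * 120 = 3000000
denominator = 125 * 10 = 1250
card(S) = 3000000 / 1250 = 2400

2400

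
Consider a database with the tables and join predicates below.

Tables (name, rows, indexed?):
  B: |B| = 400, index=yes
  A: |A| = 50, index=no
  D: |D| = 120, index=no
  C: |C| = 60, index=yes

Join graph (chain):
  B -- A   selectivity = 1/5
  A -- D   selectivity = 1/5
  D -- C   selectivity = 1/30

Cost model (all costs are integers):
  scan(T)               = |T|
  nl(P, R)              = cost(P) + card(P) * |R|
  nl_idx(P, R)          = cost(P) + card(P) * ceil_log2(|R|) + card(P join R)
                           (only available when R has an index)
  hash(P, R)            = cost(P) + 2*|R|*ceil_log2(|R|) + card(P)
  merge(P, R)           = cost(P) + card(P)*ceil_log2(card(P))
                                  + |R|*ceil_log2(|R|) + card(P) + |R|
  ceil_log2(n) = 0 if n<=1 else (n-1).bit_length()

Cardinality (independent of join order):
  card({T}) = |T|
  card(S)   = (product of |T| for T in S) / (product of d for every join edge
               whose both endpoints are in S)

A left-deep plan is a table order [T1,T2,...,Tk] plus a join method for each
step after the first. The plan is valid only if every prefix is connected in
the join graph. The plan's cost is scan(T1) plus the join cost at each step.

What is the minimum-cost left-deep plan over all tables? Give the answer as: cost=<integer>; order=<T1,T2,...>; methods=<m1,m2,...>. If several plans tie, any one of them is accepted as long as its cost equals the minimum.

Selinger DP (subsets sized 1..n):
  {B}: scan cost=400, card=400
  {A}: scan cost=50, card=50
  {D}: scan cost=120, card=120
  {C}: scan cost=60, card=60
  {AB}: card=4000; try (A,hash)→1400, (B,merge)→4400, (B,nl_idx)→4500, (A,merge)→4750, (B,hash)→7300, (B,nl)→20050 …(+1); best=1400 via (A,hash)
  {AD}: card=1200; try (A,hash)→840, (D,merge)→1360, (A,merge)→1430, (D,hash)→1780, (D,nl)→6050, (A,nl)→6120; best=840 via (A,hash)
  {CD}: card=240; try (C,hash)→960, (C,nl_idx)→1080, (D,merge)→1440, (C,merge)→1500, (D,hash)→1800, (D,nl)→7260 …(+1); best=960 via (C,hash)
  {ABD}: card=96000; try (D,hash)→7080, (B,hash)→9240, (B,merge)→19240, (D,merge)→54360, (B,nl_idx)→107640, (B,nl)→480840 …(+1); best=7080 via (D,hash)
  {ACD}: card=2400; try (A,hash)→1800, (C,hash)→2760, (A,merge)→3470, (C,nl_idx)→10440, (A,nl)→12960, (C,merge)→15660 …(+1); best=1800 via (A,hash)
  {ABCD}: card=192000; try (B,hash)→11400, (B,merge)→37000, (C,hash)→103800, (B,nl_idx)→215400, (C,nl_idx)→775080, (B,nl)→961800 …(+2); best=11400 via (B,hash)

cost=11400; order=D,C,A,B; methods=hash,hash,hash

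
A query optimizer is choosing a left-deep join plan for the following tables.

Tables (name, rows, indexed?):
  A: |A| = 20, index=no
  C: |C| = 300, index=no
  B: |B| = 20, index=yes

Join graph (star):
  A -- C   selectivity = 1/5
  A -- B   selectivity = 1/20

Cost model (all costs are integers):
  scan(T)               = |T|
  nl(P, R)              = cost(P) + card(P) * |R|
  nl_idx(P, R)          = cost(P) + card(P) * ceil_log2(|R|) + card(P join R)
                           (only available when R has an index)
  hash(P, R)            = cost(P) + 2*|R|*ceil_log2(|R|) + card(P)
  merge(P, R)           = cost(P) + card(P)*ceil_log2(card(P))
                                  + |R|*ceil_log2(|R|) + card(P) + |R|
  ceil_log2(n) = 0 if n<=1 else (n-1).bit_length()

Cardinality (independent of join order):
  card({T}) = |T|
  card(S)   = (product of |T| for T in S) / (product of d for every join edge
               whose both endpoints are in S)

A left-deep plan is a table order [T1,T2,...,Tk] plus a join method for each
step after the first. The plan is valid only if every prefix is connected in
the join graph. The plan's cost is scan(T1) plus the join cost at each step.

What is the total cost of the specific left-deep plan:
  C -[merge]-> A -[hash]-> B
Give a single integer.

4820

step 1: scan C: cost=300, card=300
step 2: join A via merge
    card(P join A) = 300*20/(5) = 1200
    cost = 300 + 300*9 + 20*5 + 300 + 20 = 3420
step 3: join B via hash
    card(P join B) = 1200*20/(20) = 1200
    cost = 3420 + 2*20*5 + 1200 = 4820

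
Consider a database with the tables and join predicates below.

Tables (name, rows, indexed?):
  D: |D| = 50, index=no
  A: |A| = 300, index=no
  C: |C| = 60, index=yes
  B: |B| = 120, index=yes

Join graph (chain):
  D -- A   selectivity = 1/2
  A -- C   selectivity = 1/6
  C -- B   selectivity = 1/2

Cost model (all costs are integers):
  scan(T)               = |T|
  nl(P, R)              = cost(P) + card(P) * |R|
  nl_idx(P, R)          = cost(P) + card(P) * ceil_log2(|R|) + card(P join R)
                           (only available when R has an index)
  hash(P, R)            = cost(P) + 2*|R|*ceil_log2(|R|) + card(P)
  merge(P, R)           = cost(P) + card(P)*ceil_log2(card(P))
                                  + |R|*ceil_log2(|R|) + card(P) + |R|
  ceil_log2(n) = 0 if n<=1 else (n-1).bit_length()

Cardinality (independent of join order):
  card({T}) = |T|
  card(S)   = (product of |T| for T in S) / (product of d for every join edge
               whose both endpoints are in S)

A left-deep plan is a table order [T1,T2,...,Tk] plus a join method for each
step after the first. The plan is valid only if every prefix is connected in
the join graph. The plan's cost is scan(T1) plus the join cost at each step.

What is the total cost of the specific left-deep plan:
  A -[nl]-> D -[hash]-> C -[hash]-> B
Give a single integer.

step 1: scan A: cost=300, card=300
step 2: join D via nl
    card(P join D) = 300*50/(2) = 7500
    cost = 300 + 300*50 = 15300
step 3: join C via hash
    card(P join C) = 7500*60/(6) = 75000
    cost = 15300 + 2*60*6 + 7500 = 23520
step 4: join B via hash
    card(P join B) = 75000*120/(2) = 4500000
    cost = 23520 + 2*120*7 + 75000 = 100200

100200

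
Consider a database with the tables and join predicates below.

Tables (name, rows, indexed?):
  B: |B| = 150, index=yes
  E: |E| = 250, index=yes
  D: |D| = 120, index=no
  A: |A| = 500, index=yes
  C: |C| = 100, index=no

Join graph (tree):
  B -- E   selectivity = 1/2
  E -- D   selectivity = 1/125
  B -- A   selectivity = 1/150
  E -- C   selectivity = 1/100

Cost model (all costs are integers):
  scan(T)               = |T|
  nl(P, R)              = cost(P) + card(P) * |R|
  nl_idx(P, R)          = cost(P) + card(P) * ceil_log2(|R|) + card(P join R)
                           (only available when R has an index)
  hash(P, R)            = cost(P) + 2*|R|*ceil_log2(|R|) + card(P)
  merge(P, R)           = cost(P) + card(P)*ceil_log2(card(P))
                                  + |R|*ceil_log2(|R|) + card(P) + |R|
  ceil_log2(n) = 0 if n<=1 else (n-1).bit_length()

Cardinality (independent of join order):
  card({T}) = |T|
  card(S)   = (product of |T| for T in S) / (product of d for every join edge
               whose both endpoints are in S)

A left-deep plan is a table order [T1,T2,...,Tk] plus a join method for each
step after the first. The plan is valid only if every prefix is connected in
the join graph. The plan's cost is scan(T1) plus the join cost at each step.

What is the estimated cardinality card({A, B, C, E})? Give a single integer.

Tables in S: A(500), B(150), C(100), E(250)
Edges inside S: B-E(d=2), B-A(d=150), E-C(d=100)
numerator = 500 * 150 * 100 * 250 = 1875000000
denominator = 2 * 150 * 100 = 30000
card(S) = 1875000000 / 30000 = 62500

62500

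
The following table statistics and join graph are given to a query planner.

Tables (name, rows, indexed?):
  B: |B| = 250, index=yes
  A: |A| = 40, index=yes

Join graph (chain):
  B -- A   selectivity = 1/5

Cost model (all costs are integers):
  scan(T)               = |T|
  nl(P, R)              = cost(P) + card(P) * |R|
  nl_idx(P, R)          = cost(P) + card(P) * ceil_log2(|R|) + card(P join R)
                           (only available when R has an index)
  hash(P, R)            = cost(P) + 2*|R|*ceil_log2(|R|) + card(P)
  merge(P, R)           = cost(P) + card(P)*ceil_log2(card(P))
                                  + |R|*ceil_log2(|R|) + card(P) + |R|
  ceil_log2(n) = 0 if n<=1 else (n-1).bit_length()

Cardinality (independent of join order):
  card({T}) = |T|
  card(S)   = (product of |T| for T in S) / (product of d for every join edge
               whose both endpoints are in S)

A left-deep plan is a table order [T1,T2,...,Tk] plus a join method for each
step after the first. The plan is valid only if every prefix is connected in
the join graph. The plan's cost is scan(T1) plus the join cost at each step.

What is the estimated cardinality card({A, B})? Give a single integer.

2000

Tables in S: A(40), B(250)
Edges inside S: B-A(d=5)
numerator = 40 * 250 = 10000
denominator = 5 = 5
card(S) = 10000 / 5 = 2000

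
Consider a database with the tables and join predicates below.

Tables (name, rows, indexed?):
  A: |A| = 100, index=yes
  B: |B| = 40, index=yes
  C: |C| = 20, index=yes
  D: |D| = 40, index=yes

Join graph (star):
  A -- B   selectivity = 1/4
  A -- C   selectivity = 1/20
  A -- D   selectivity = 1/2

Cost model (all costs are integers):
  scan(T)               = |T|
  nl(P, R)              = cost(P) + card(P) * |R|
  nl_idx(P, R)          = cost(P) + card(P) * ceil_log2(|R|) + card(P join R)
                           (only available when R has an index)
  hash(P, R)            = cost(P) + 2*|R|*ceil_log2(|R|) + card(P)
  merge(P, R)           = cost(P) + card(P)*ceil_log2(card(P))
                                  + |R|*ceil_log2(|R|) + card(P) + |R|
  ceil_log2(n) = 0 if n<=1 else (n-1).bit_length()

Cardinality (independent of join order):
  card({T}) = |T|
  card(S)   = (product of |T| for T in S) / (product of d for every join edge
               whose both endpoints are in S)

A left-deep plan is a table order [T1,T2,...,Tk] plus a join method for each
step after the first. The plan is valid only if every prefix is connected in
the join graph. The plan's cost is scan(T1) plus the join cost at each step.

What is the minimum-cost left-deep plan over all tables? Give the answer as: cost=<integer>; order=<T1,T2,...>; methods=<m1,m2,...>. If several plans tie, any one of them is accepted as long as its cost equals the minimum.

Selinger DP (subsets sized 1..n):
  {A}: scan cost=100, card=100
  {B}: scan cost=40, card=40
  {C}: scan cost=20, card=20
  {D}: scan cost=40, card=40
  {AB}: card=1000; try (B,hash)→680, (A,merge)→1120, (B,merge)→1180, (A,nl_idx)→1320, (A,hash)→1480, (B,nl_idx)→1700 …(+2); best=680 via (B,hash)
  {AC}: card=100; try (A,nl_idx)→260, (C,hash)→400, (C,nl_idx)→700, (A,merge)→940, (C,merge)→1020, (A,hash)→1440 …(+2); best=260 via (A,nl_idx)
  {AD}: card=2000; try (D,hash)→680, (A,merge)→1120, (D,merge)→1180, (A,hash)→1480, (A,nl_idx)→2320, (D,nl_idx)→2700 …(+2); best=680 via (D,hash)
  {ABC}: card=1000; try (B,hash)→840, (B,merge)→1340, (B,nl_idx)→1860, (C,hash)→1880, (B,nl)→4260, (C,nl_idx)→6680 …(+2); best=840 via (B,hash)
  {ABD}: card=20000; try (D,hash)→2160, (B,hash)→3160, (D,merge)→11960, (B,merge)→24960, (D,nl_idx)→26680, (B,nl_idx)→32680 …(+2); best=2160 via (D,hash)
  {ACD}: card=2000; try (D,hash)→840, (D,merge)→1340, (D,nl_idx)→2860, (C,hash)→2880, (D,nl)→4260, (C,nl_idx)→12680 …(+2); best=840 via (D,hash)
  {ABCD}: card=20000; try (D,hash)→2320, (B,hash)→3320, (D,merge)→12120, (C,hash)→22360, (B,merge)→25120, (D,nl_idx)→26840 …(+6); best=2320 via (D,hash)

cost=2320; order=C,A,B,D; methods=nl_idx,hash,hash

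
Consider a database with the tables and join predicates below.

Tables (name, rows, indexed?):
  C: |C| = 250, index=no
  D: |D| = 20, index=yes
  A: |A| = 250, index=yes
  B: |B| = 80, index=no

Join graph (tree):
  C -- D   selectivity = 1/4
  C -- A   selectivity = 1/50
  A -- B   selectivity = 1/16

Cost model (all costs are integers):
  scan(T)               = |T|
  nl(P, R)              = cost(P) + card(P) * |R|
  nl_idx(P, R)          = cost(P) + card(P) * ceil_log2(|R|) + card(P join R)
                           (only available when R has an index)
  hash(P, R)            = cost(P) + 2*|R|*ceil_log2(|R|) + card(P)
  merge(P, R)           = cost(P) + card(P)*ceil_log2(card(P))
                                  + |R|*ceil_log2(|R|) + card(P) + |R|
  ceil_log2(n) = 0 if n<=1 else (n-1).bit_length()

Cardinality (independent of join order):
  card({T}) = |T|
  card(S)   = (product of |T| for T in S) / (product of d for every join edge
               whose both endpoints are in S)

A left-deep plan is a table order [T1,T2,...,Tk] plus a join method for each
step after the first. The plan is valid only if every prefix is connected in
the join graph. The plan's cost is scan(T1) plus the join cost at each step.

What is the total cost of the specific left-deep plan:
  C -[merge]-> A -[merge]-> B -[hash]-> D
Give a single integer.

26840

step 1: scan C: cost=250, card=250
step 2: join A via merge
    card(P join A) = 250*250/(50) = 1250
    cost = 250 + 250*8 + 250*8 + 250 + 250 = 4750
step 3: join B via merge
    card(P join B) = 1250*80/(16) = 6250
    cost = 4750 + 1250*11 + 80*7 + 1250 + 80 = 20390
step 4: join D via hash
    card(P join D) = 6250*20/(4) = 31250
    cost = 20390 + 2*20*5 + 6250 = 26840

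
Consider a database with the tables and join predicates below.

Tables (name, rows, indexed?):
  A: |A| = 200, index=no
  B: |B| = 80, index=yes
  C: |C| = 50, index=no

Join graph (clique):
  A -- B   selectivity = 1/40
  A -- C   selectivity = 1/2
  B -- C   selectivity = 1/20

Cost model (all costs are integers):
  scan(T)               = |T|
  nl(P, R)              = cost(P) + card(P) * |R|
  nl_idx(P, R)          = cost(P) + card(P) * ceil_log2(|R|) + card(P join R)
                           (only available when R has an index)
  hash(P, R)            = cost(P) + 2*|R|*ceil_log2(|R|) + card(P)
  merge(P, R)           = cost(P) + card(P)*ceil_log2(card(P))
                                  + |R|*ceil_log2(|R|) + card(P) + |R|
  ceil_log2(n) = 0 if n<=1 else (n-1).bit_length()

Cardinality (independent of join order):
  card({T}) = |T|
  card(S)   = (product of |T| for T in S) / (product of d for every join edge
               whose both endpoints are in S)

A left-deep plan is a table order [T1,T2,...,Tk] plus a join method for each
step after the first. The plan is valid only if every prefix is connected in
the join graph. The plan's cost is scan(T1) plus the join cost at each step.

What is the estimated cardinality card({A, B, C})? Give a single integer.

Tables in S: A(200), B(80), C(50)
Edges inside S: A-B(d=40), A-C(d=2), B-C(d=20)
numerator = 200 * 80 * 50 = 800000
denominator = 40 * 2 * 20 = 1600
card(S) = 800000 / 1600 = 500

500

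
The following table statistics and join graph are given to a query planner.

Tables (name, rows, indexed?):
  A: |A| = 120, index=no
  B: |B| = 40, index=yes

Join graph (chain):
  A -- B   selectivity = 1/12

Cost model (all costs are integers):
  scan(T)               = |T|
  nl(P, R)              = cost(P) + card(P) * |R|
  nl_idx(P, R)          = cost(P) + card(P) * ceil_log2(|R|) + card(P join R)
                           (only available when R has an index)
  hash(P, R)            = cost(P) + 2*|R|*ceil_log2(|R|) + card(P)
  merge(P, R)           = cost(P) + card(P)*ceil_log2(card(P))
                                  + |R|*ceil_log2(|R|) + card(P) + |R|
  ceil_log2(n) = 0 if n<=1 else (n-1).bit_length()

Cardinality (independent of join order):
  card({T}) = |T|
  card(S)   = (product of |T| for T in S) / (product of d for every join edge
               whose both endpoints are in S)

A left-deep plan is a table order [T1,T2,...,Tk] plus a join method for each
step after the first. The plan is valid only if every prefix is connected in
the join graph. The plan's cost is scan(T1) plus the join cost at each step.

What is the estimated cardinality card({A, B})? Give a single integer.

400

Tables in S: A(120), B(40)
Edges inside S: A-B(d=12)
numerator = 120 * 40 = 4800
denominator = 12 = 12
card(S) = 4800 / 12 = 400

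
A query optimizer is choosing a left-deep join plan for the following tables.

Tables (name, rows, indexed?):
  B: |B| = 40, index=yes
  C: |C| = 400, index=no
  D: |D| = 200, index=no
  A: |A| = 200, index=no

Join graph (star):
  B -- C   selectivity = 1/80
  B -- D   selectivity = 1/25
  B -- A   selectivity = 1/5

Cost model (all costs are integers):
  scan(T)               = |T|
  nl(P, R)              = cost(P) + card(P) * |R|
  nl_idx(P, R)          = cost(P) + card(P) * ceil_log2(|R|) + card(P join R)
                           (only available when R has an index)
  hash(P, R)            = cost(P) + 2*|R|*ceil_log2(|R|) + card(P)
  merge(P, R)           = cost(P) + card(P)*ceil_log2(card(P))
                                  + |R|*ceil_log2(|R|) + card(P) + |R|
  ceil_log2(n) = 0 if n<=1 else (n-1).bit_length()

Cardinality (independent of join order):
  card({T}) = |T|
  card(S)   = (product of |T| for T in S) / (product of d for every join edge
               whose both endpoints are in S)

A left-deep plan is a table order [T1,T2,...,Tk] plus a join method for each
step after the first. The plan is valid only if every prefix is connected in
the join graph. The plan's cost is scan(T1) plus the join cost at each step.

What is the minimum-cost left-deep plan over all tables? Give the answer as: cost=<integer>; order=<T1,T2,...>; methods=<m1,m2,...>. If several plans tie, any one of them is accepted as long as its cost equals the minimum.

cost=9480; order=C,B,D,A; methods=hash,hash,hash

Selinger DP (subsets sized 1..n):
  {B}: scan cost=40, card=40
  {C}: scan cost=400, card=400
  {D}: scan cost=200, card=200
  {A}: scan cost=200, card=200
  {BC}: card=200; try (B,hash)→1280, (B,nl_idx)→3000, (C,merge)→4320, (B,merge)→4680, (C,hash)→7280, (C,nl)→16040 …(+1); best=1280 via (B,hash)
  {BD}: card=320; try (B,hash)→880, (B,nl_idx)→1720, (D,merge)→2120, (B,merge)→2280, (D,hash)→3280, (D,nl)→8040 …(+1); best=880 via (B,hash)
  {AB}: card=1600; try (B,hash)→880, (A,merge)→2120, (B,merge)→2280, (B,nl_idx)→3000, (A,hash)→3280, (A,nl)→8040 …(+1); best=880 via (B,hash)
  {BCD}: card=1600; try (D,hash)→4680, (D,merge)→4880, (C,merge)→8080, (C,hash)→8400, (D,nl)→41280, (C,nl)→128880; best=4680 via (D,hash)
  {ABC}: card=8000; try (A,hash)→4680, (A,merge)→4880, (C,hash)→9680, (C,merge)→24080, (A,nl)→41280, (C,nl)→640880; best=4680 via (A,hash)
  {ABD}: card=12800; try (A,hash)→4400, (D,hash)→5680, (A,merge)→5880, (D,merge)→21880, (A,nl)→64880, (D,nl)→320880; best=4400 via (A,hash)
  {ABCD}: card=64000; try (A,hash)→9480, (D,hash)→15880, (C,hash)→24400, (A,merge)→25680, (D,merge)→118480, (C,merge)→200400 …(+3); best=9480 via (A,hash)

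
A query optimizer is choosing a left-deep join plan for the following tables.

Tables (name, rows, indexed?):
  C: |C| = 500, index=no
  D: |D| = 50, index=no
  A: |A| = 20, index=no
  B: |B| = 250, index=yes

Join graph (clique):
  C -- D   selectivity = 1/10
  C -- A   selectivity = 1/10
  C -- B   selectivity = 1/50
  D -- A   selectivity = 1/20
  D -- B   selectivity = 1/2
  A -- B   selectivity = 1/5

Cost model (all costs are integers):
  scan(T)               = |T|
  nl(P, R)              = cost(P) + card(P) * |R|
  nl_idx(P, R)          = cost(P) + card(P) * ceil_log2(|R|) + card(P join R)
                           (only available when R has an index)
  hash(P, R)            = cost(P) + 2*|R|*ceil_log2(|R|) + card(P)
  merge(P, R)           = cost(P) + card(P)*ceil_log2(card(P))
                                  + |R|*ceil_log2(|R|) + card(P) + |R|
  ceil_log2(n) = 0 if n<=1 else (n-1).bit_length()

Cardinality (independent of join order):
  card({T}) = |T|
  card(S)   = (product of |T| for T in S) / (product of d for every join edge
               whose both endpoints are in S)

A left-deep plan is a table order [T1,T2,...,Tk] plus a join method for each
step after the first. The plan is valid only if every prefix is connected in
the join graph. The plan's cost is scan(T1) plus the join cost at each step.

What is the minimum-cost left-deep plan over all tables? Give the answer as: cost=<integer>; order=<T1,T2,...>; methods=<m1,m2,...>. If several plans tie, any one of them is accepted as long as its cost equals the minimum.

Selinger DP (subsets sized 1..n):
  {C}: scan cost=500, card=500
  {D}: scan cost=50, card=50
  {A}: scan cost=20, card=20
  {B}: scan cost=250, card=250
  {CD}: card=2500; try (D,hash)→1600, (C,merge)→5400, (D,merge)→5850, (C,hash)→9100, (C,nl)→25050, (D,nl)→25500; best=1600 via (D,hash)
  {AC}: card=1000; try (A,hash)→1200, (C,merge)→5140, (A,merge)→5620, (C,hash)→9040, (C,nl)→10020, (A,nl)→10500; best=1200 via (A,hash)
  {BC}: card=2500; try (B,hash)→5000, (B,nl_idx)→7000, (C,merge)→7500, (B,merge)→7750, (C,hash)→9500, (C,nl)→125250 …(+1); best=5000 via (B,hash)
  {AD}: card=50; try (A,hash)→300, (D,merge)→490, (A,merge)→520, (D,hash)→640, (D,nl)→1020, (A,nl)→1050; best=300 via (A,hash)
  {BD}: card=6250; try (D,hash)→1100, (B,merge)→2650, (D,merge)→2850, (B,hash)→4100, (B,nl_idx)→6700, (B,nl)→12550 …(+1); best=1100 via (D,hash)
  {AB}: card=1000; try (A,hash)→700, (B,nl_idx)→1180, (B,merge)→2390, (A,merge)→2620, (B,hash)→4040, (B,nl)→5020 …(+1); best=700 via (A,hash)
  {ACD}: card=250; try (D,hash)→2800, (A,hash)→4300, (C,merge)→5650, (C,hash)→9350, (D,merge)→12550, (C,nl)→25300 …(+3); best=2800 via (D,hash)
  {BCD}: card=6250; try (D,hash)→8100, (B,hash)→8100, (C,hash)→16350, (B,nl_idx)→27850, (B,merge)→36350, (D,merge)→37850 …(+4); best=8100 via (D,hash)
  {ABC}: card=1000; try (B,hash)→6200, (A,hash)→7700, (B,nl_idx)→10200, (C,hash)→10700, (B,merge)→14450, (C,merge)→16700 …(+4); best=6200 via (B,hash)
  {ABD}: card=1250; try (B,nl_idx)→1950, (D,hash)→2300, (B,merge)→2900, (B,hash)→4350, (A,hash)→7550, (D,merge)→12050 …(+4); best=1950 via (B,nl_idx)
  {ABCD}: card=125; try (B,nl_idx)→4925, (B,hash)→7050, (B,merge)→7300, (D,hash)→7800, (C,hash)→12200, (A,hash)→14550 …(+7); best=4925 via (B,nl_idx)

cost=4925; order=C,A,D,B; methods=hash,hash,nl_idx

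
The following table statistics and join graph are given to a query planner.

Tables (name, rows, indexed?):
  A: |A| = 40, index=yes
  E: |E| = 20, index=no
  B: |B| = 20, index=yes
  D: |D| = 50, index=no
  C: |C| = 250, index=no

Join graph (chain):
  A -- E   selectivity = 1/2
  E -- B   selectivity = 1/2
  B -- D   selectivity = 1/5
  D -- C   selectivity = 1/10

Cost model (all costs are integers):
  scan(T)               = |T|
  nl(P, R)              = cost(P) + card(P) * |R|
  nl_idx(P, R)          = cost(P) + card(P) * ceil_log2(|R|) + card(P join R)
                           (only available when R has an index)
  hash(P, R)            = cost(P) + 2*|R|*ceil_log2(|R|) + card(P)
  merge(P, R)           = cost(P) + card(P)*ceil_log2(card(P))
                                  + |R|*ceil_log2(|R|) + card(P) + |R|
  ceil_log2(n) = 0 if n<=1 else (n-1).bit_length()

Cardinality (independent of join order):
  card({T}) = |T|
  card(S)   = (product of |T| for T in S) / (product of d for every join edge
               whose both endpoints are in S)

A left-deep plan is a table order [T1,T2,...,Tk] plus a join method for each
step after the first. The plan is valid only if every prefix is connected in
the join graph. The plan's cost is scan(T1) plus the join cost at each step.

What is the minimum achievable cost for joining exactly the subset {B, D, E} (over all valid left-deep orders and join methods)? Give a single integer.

700

Selinger DP over subsets of {B,D,E}:
  {E}: scan cost=20, card=20
  {B}: scan cost=20, card=20
  {D}: scan cost=50, card=50
  {BE}: card=200; try (E,hash)→240, (B,hash)→240, (E,merge)→260, (B,merge)→260, (B,nl_idx)→320, (E,nl)→420 …(+1); best=240 via (E,hash)
  {BD}: card=200; try (B,hash)→300, (D,merge)→490, (B,nl_idx)→500, (B,merge)→520, (D,hash)→640, (D,nl)→1020 …(+1); best=300 via (B,hash)
  {BDE}: card=2000; try (E,hash)→700, (D,hash)→1040, (E,merge)→2220, (D,merge)→2390, (E,nl)→4300, (D,nl)→10240; best=700 via (E,hash)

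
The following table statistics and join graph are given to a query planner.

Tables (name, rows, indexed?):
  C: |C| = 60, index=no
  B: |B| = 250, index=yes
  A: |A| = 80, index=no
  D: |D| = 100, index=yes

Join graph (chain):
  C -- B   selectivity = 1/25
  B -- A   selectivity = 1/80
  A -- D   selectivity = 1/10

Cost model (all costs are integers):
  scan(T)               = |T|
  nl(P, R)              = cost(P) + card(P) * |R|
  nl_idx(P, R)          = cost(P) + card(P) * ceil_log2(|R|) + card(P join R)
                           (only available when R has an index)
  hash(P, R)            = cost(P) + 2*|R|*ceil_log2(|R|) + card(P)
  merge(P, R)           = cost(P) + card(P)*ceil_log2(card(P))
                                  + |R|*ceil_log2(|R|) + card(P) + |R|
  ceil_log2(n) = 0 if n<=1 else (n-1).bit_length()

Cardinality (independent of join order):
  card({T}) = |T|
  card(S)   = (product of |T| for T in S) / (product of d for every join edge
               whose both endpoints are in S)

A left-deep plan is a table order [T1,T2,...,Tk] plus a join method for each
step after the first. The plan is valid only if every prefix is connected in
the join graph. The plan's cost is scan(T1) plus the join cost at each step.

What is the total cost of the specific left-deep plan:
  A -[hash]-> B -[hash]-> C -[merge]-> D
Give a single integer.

step 1: scan A: cost=80, card=80
step 2: join B via hash
    card(P join B) = 80*250/(80) = 250
    cost = 80 + 2*250*8 + 80 = 4160
step 3: join C via hash
    card(P join C) = 250*60/(25) = 600
    cost = 4160 + 2*60*6 + 250 = 5130
step 4: join D via merge
    card(P join D) = 600*100/(10) = 6000
    cost = 5130 + 600*10 + 100*7 + 600 + 100 = 12530

12530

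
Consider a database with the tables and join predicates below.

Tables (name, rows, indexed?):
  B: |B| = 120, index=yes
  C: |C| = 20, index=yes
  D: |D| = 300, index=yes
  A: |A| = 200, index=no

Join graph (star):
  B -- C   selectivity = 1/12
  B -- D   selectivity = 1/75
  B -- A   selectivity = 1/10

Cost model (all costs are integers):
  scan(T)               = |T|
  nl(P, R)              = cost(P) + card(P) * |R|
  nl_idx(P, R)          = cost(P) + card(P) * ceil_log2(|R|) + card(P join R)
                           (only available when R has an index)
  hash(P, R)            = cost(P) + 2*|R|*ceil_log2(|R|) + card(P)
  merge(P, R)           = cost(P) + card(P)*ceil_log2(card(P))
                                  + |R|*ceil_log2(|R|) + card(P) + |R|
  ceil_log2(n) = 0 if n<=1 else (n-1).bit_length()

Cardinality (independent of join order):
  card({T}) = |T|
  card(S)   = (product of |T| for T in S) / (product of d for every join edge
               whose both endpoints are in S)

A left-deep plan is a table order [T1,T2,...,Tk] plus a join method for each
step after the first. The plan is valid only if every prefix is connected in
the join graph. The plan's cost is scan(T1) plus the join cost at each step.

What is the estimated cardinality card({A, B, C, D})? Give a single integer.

Tables in S: A(200), B(120), C(20), D(300)
Edges inside S: B-C(d=12), B-D(d=75), B-A(d=10)
numerator = 200 * 120 * 20 * 300 = 144000000
denominator = 12 * 75 * 10 = 9000
card(S) = 144000000 / 9000 = 16000

16000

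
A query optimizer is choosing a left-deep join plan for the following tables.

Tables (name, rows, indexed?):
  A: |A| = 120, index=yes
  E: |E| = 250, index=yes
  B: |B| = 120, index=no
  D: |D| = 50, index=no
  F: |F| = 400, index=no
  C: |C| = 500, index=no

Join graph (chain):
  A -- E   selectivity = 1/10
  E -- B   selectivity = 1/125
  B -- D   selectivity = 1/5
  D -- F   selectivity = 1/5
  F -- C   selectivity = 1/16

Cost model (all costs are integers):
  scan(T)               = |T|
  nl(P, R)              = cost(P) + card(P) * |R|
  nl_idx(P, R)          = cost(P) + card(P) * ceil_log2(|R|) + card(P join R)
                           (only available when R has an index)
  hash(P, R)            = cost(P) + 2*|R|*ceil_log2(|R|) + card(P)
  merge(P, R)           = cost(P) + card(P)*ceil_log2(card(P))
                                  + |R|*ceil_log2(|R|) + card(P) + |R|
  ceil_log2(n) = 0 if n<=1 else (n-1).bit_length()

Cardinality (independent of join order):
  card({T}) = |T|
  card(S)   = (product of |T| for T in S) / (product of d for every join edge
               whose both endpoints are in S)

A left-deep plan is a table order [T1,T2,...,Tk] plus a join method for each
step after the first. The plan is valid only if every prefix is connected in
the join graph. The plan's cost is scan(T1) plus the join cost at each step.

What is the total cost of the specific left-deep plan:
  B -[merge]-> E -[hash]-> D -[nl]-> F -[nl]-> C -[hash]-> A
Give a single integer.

102965850

step 1: scan B: cost=120, card=120
step 2: join E via merge
    card(P join E) = 120*250/(125) = 240
    cost = 120 + 120*7 + 250*8 + 120 + 250 = 3330
step 3: join D via hash
    card(P join D) = 240*50/(5) = 2400
    cost = 3330 + 2*50*6 + 240 = 4170
step 4: join F via nl
    card(P join F) = 2400*400/(5) = 192000
    cost = 4170 + 2400*400 = 964170
step 5: join C via nl
    card(P join C) = 192000*500/(16) = 6000000
    cost = 964170 + 192000*500 = 96964170
step 6: join A via hash
    card(P join A) = 6000000*120/(10) = 72000000
    cost = 96964170 + 2*120*7 + 6000000 = 102965850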